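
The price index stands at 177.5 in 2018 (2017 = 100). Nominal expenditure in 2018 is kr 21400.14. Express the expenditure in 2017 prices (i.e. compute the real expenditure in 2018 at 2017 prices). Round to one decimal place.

12056.4

Real = Nominal ÷ (Index/100) = 21400.14 ÷ (177.5/100)
     = 21400.14 ÷ 1.775 = 12056.4169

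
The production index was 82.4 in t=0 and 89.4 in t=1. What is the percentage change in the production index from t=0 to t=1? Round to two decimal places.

8.50%

Change = (89.4 − 82.4) / 82.4 × 100
       = 7.0 / 82.4 × 100 = 8.4951%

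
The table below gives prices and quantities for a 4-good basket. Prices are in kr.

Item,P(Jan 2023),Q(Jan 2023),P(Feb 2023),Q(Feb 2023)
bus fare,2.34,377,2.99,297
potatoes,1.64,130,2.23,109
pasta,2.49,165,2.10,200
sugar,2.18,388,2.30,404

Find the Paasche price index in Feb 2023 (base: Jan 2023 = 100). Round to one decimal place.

Paasche price index uses current-period quantities as weights.
ΣP(Feb 2023)·Q(Feb 2023) = 2.99×297 + 2.23×109 + 2.10×200 + 2.30×404 = 888.03 + 243.07 + 420 + 929.2 = 2480.3
ΣP(Jan 2023)·Q(Feb 2023) = 2.34×297 + 1.64×109 + 2.49×200 + 2.18×404 = 694.98 + 178.76 + 498 + 880.72 = 2252.46
Index = 2480.3 / 2252.46 × 100 = 110.1152

110.1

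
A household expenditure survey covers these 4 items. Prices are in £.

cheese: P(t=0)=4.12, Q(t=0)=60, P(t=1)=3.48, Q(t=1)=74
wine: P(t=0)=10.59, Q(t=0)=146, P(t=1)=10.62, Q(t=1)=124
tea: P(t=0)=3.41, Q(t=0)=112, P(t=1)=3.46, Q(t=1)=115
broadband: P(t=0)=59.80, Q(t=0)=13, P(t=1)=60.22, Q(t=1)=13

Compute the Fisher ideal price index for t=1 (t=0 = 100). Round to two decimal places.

99.03

Laspeyres component (base-period weights):
ΣP(t=1)Q(t=0) = 3.48×60 + 10.62×146 + 3.46×112 + 60.22×13 = 208.8 + 1550.52 + 387.52 + 782.86 = 2929.7
ΣP(t=0)Q(t=0) = 4.12×60 + 10.59×146 + 3.41×112 + 59.80×13 = 247.2 + 1546.14 + 381.92 + 777.4 = 2952.66
L = 2929.7 / 2952.66 × 100 = 99.2224
Paasche component (current-period weights):
ΣP(t=1)Q(t=1) = 3.48×74 + 10.62×124 + 3.46×115 + 60.22×13 = 257.52 + 1316.88 + 397.9 + 782.86 = 2755.16
ΣP(t=0)Q(t=1) = 4.12×74 + 10.59×124 + 3.41×115 + 59.80×13 = 304.88 + 1313.16 + 392.15 + 777.4 = 2787.59
P = 2755.16 / 2787.59 × 100 = 98.8366
Fisher = √(L × P) = √(99.2224 × 98.8366) = 99.0293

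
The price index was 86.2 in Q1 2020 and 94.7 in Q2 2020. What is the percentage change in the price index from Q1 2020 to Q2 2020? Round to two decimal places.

9.86%

Change = (94.7 − 86.2) / 86.2 × 100
       = 8.5 / 86.2 × 100 = 9.8608%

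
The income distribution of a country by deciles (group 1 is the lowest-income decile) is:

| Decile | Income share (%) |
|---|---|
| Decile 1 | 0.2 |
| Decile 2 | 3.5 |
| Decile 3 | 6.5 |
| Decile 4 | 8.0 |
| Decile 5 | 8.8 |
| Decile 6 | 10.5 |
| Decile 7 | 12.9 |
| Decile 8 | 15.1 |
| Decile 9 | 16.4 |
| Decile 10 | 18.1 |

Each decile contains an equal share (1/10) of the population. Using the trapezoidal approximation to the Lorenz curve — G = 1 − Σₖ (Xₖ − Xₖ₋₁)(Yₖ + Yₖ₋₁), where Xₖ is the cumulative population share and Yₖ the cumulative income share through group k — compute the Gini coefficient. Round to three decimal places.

Cumulative income shares Yₖ: 0.0020, 0.0370, 0.1020, 0.1820, 0.2700, 0.3750, 0.5040, 0.6550, 0.8190, 1.0000
Σ (Xₖ−Xₖ₋₁)(Yₖ+Yₖ₋₁) = (1/10)(0.0020+0.0000) + (1/10)(0.0370+0.0020) + (1/10)(0.1020+0.0370) + (1/10)(0.1820+0.1020) + (1/10)(0.2700+0.1820) + (1/10)(0.3750+0.2700) + (1/10)(0.5040+0.3750) + (1/10)(0.6550+0.5040) + (1/10)(0.8190+0.6550) + (1/10)(1.0000+0.8190)
  = 0.0002 + 0.0039 + 0.0139 + 0.0284 + 0.0452 + 0.0645 + 0.0879 + 0.1159 + 0.1474 + 0.1819 = 0.6892
G = 1 − 0.6892 = 0.3108

0.311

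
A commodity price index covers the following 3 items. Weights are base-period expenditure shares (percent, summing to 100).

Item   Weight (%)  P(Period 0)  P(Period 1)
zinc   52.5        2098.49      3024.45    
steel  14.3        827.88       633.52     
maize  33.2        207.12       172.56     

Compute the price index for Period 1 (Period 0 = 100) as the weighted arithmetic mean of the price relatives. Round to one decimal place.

zinc: 52.5 × (3024.45/2098.49) = 52.5 × 1.441251 = 75.6657
steel: 14.3 × (633.52/827.88) = 14.3 × 0.765232 = 10.9428
maize: 33.2 × (172.56/207.12) = 33.2 × 0.833140 = 27.6603
Index = Σ wᵢ·(p₁ᵢ/p₀ᵢ) = 75.6657 + 10.9428 + 27.6603 = 114.2687

114.3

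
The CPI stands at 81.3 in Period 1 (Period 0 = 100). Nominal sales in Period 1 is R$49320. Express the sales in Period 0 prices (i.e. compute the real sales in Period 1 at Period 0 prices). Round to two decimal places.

Real = Nominal ÷ (Index/100) = 49320 ÷ (81.3/100)
     = 49320 ÷ 0.813 = 60664.2066

60664.21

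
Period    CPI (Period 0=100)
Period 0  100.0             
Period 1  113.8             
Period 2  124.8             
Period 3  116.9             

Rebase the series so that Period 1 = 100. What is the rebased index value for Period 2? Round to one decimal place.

109.7

Rebased(Period 2) = 124.8 / 113.8 × 100 = 109.6661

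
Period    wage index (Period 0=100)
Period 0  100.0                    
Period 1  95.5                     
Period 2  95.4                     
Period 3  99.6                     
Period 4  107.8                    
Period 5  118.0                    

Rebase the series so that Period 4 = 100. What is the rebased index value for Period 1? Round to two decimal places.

Rebased(Period 1) = 95.5 / 107.8 × 100 = 88.5900

88.59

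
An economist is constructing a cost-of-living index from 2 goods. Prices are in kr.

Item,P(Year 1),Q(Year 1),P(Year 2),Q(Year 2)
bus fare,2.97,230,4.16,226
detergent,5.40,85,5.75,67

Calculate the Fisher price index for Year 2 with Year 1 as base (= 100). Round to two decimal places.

127.43

Laspeyres component (base-period weights):
ΣP(Year 2)Q(Year 1) = 4.16×230 + 5.75×85 = 956.8 + 488.75 = 1445.55
ΣP(Year 1)Q(Year 1) = 2.97×230 + 5.40×85 = 683.1 + 459 = 1142.1
L = 1445.55 / 1142.1 × 100 = 126.5695
Paasche component (current-period weights):
ΣP(Year 2)Q(Year 2) = 4.16×226 + 5.75×67 = 940.16 + 385.25 = 1325.41
ΣP(Year 1)Q(Year 2) = 2.97×226 + 5.40×67 = 671.22 + 361.8 = 1033.02
P = 1325.41 / 1033.02 × 100 = 128.3044
Fisher = √(L × P) = √(126.5695 × 128.3044) = 127.4340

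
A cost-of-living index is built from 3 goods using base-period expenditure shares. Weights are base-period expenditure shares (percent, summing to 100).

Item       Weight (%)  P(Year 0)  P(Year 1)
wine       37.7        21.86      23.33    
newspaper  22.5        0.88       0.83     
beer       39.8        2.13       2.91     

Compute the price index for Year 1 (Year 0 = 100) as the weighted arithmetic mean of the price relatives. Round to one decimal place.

115.8

wine: 37.7 × (23.33/21.86) = 37.7 × 1.067246 = 40.2352
newspaper: 22.5 × (0.83/0.88) = 22.5 × 0.943182 = 21.2216
beer: 39.8 × (2.91/2.13) = 39.8 × 1.366197 = 54.3746
Index = Σ wᵢ·(p₁ᵢ/p₀ᵢ) = 40.2352 + 21.2216 + 54.3746 = 115.8314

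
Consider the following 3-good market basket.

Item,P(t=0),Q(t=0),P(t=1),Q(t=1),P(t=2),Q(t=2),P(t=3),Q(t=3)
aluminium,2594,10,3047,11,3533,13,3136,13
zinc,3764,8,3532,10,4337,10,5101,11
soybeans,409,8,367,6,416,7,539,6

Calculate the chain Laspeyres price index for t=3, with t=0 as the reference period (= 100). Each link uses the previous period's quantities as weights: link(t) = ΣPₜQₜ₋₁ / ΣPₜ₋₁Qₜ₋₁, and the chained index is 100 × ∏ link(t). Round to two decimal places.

128.46

Link t=0→t=1:
ΣP(t=1)Q(t=0) = 3047×10 + 3532×8 + 367×8 = 30470 + 28256 + 2936 = 61662
ΣP(t=0)Q(t=0) = 2594×10 + 3764×8 + 409×8 = 25940 + 30112 + 3272 = 59324
link = 61662/59324 = 1.039411
Link t=1→t=2:
ΣP(t=2)Q(t=1) = 3533×11 + 4337×10 + 416×6 = 38863 + 43370 + 2496 = 84729
ΣP(t=1)Q(t=1) = 3047×11 + 3532×10 + 367×6 = 33517 + 35320 + 2202 = 71039
link = 84729/71039 = 1.192711
Link t=2→t=3:
ΣP(t=3)Q(t=2) = 3136×13 + 5101×10 + 539×7 = 40768 + 51010 + 3773 = 95551
ΣP(t=2)Q(t=2) = 3533×13 + 4337×10 + 416×7 = 45929 + 43370 + 2912 = 92211
link = 95551/92211 = 1.036221
Chained index = 100 × 1.039411 × 1.192711 × 1.036221 = 128.4621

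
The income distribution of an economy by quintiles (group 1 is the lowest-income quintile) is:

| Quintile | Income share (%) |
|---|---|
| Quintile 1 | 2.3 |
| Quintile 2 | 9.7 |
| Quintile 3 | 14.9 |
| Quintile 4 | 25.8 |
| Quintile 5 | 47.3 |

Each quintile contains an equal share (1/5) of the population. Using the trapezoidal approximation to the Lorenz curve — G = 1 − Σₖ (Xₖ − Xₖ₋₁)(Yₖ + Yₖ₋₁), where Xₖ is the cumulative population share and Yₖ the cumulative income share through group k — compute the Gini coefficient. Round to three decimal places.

0.424

Cumulative income shares Yₖ: 0.0230, 0.1200, 0.2690, 0.5270, 1.0000
Σ (Xₖ−Xₖ₋₁)(Yₖ+Yₖ₋₁) = (1/5)(0.0230+0.0000) + (1/5)(0.1200+0.0230) + (1/5)(0.2690+0.1200) + (1/5)(0.5270+0.2690) + (1/5)(1.0000+0.5270)
  = 0.0046 + 0.0286 + 0.0778 + 0.1592 + 0.3054 = 0.5756
G = 1 − 0.5756 = 0.4244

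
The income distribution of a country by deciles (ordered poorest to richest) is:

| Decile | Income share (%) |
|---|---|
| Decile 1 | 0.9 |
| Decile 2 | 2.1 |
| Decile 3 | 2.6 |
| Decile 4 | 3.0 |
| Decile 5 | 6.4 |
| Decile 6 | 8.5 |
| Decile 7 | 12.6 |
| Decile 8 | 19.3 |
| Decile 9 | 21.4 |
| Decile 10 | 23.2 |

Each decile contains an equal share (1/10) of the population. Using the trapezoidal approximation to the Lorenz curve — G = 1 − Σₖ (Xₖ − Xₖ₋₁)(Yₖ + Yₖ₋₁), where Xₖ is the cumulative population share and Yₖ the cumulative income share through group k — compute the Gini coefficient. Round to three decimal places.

0.450

Cumulative income shares Yₖ: 0.0090, 0.0300, 0.0560, 0.0860, 0.1500, 0.2350, 0.3610, 0.5540, 0.7680, 1.0000
Σ (Xₖ−Xₖ₋₁)(Yₖ+Yₖ₋₁) = (1/10)(0.0090+0.0000) + (1/10)(0.0300+0.0090) + (1/10)(0.0560+0.0300) + (1/10)(0.0860+0.0560) + (1/10)(0.1500+0.0860) + (1/10)(0.2350+0.1500) + (1/10)(0.3610+0.2350) + (1/10)(0.5540+0.3610) + (1/10)(0.7680+0.5540) + (1/10)(1.0000+0.7680)
  = 0.0009 + 0.0039 + 0.0086 + 0.0142 + 0.0236 + 0.0385 + 0.0596 + 0.0915 + 0.1322 + 0.1768 = 0.5498
G = 1 − 0.5498 = 0.4502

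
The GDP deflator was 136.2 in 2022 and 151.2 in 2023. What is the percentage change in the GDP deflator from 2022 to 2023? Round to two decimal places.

11.01%

Change = (151.2 − 136.2) / 136.2 × 100
       = 15.0 / 136.2 × 100 = 11.0132%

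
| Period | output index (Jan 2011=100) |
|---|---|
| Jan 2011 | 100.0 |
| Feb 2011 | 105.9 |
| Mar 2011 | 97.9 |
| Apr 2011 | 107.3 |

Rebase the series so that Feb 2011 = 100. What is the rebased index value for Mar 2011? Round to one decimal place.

92.4

Rebased(Mar 2011) = 97.9 / 105.9 × 100 = 92.4457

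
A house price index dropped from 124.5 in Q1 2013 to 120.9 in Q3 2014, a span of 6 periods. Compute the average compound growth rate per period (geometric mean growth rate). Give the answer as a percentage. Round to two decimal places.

Growth factor = (120.9/124.5)^(1/6) = (0.971084)^(1/6) = 0.995122
Growth rate = 0.995122 − 1 = -0.004878 = -0.4878%

-0.49%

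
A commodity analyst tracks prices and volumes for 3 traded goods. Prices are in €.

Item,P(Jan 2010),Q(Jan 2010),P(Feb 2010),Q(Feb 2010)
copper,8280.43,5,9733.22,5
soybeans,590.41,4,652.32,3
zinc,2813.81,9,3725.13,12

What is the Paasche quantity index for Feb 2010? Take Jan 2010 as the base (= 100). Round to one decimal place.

Paasche quantity index uses current-period prices as weights.
ΣP(Feb 2010)·Q(Feb 2010) = 9733.22×5 + 652.32×3 + 3725.13×12 = 48666.1 + 1956.96 + 44701.56 = 95324.62
ΣP(Feb 2010)·Q(Jan 2010) = 9733.22×5 + 652.32×4 + 3725.13×9 = 48666.1 + 2609.28 + 33526.17 = 84801.55
Index = 95324.62 / 84801.55 × 100 = 112.4091

112.4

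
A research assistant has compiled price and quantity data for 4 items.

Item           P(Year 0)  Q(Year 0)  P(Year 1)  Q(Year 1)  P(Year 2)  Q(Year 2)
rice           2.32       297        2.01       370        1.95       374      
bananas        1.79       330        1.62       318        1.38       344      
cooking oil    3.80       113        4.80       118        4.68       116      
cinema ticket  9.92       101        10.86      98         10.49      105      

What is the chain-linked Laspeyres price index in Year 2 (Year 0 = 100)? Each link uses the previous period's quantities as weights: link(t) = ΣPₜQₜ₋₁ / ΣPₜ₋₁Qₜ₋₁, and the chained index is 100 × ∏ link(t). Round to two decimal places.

96.94

Link Year 0→Year 1:
ΣP(Year 1)Q(Year 0) = 2.01×297 + 1.62×330 + 4.80×113 + 10.86×101 = 596.97 + 534.6 + 542.4 + 1096.86 = 2770.83
ΣP(Year 0)Q(Year 0) = 2.32×297 + 1.79×330 + 3.80×113 + 9.92×101 = 689.04 + 590.7 + 429.4 + 1001.92 = 2711.06
link = 2770.83/2711.06 = 1.022047
Link Year 1→Year 2:
ΣP(Year 2)Q(Year 1) = 1.95×370 + 1.38×318 + 4.68×118 + 10.49×98 = 721.5 + 438.84 + 552.24 + 1028.02 = 2740.6
ΣP(Year 1)Q(Year 1) = 2.01×370 + 1.62×318 + 4.80×118 + 10.86×98 = 743.7 + 515.16 + 566.4 + 1064.28 = 2889.54
link = 2740.6/2889.54 = 0.948455
Chained index = 100 × 1.022047 × 0.948455 = 96.9366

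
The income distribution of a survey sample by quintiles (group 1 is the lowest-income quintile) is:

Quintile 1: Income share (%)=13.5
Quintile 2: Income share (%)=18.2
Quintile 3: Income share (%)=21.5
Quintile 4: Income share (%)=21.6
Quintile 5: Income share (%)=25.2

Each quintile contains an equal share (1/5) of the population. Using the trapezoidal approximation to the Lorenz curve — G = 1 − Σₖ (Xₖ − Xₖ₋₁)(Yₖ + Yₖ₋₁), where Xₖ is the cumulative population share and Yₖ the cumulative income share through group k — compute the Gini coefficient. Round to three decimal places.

Cumulative income shares Yₖ: 0.1350, 0.3170, 0.5320, 0.7480, 1.0000
Σ (Xₖ−Xₖ₋₁)(Yₖ+Yₖ₋₁) = (1/5)(0.1350+0.0000) + (1/5)(0.3170+0.1350) + (1/5)(0.5320+0.3170) + (1/5)(0.7480+0.5320) + (1/5)(1.0000+0.7480)
  = 0.0270 + 0.0904 + 0.1698 + 0.2560 + 0.3496 = 0.8928
G = 1 − 0.8928 = 0.1072

0.107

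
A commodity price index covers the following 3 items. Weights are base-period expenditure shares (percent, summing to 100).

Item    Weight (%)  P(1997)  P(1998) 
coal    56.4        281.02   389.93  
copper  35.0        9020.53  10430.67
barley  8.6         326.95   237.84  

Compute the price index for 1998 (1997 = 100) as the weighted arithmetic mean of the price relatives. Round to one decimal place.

125.0

coal: 56.4 × (389.93/281.02) = 56.4 × 1.387552 = 78.2580
copper: 35.0 × (10430.67/9020.53) = 35.0 × 1.156326 = 40.4714
barley: 8.6 × (237.84/326.95) = 8.6 × 0.727451 = 6.2561
Index = Σ wᵢ·(p₁ᵢ/p₀ᵢ) = 78.2580 + 40.4714 + 6.2561 = 124.9854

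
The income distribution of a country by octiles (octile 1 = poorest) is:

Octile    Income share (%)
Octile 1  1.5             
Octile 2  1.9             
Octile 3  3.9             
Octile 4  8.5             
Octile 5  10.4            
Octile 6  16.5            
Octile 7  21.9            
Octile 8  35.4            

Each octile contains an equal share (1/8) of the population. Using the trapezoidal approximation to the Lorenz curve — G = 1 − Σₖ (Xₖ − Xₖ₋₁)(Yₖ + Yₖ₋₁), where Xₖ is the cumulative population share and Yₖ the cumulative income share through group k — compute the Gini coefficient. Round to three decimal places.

Cumulative income shares Yₖ: 0.0150, 0.0340, 0.0730, 0.1580, 0.2620, 0.4270, 0.6460, 1.0000
Σ (Xₖ−Xₖ₋₁)(Yₖ+Yₖ₋₁) = (1/8)(0.0150+0.0000) + (1/8)(0.0340+0.0150) + (1/8)(0.0730+0.0340) + (1/8)(0.1580+0.0730) + (1/8)(0.2620+0.1580) + (1/8)(0.4270+0.2620) + (1/8)(0.6460+0.4270) + (1/8)(1.0000+0.6460)
  = 0.0019 + 0.0061 + 0.0134 + 0.0289 + 0.0525 + 0.0861 + 0.1341 + 0.2057 = 0.5288
G = 1 − 0.5288 = 0.4712

0.471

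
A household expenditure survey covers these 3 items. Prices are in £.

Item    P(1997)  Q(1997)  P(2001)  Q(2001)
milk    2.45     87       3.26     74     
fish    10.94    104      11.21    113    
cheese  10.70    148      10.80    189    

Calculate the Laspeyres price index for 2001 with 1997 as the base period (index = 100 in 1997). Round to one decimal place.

103.9

Laspeyres price index uses base-period quantities as weights.
ΣP(2001)·Q(1997) = 3.26×87 + 11.21×104 + 10.80×148 = 283.62 + 1165.84 + 1598.4 = 3047.86
ΣP(1997)·Q(1997) = 2.45×87 + 10.94×104 + 10.70×148 = 213.15 + 1137.76 + 1583.6 = 2934.51
Index = 3047.86 / 2934.51 × 100 = 103.8627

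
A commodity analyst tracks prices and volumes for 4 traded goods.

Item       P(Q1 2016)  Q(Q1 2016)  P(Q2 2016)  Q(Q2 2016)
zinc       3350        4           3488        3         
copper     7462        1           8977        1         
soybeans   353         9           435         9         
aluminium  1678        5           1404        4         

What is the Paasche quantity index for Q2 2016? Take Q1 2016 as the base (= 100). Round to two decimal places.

Paasche quantity index uses current-period prices as weights.
ΣP(Q2 2016)·Q(Q2 2016) = 3488×3 + 8977×1 + 435×9 + 1404×4 = 10464 + 8977 + 3915 + 5616 = 28972
ΣP(Q2 2016)·Q(Q1 2016) = 3488×4 + 8977×1 + 435×9 + 1404×5 = 13952 + 8977 + 3915 + 7020 = 33864
Index = 28972 / 33864 × 100 = 85.5540

85.55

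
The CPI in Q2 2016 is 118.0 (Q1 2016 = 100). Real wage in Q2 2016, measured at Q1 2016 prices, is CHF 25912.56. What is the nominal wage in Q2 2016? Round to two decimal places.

30576.82

Nominal = Real × (Index/100) = 25912.56 × (118.0/100)
        = 25912.56 × 1.180 = 30576.8208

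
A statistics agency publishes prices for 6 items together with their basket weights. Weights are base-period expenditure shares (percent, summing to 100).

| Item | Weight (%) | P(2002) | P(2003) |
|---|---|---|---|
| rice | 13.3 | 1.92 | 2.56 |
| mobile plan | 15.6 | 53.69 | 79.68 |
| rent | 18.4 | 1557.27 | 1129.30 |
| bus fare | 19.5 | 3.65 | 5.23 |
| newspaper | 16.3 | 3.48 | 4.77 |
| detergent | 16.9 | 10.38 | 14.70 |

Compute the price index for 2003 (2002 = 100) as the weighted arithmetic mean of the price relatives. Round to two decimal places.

128.45

rice: 13.3 × (2.56/1.92) = 13.3 × 1.333333 = 17.7333
mobile plan: 15.6 × (79.68/53.69) = 15.6 × 1.484075 = 23.1516
rent: 18.4 × (1129.30/1557.27) = 18.4 × 0.725179 = 13.3433
bus fare: 19.5 × (5.23/3.65) = 19.5 × 1.432877 = 27.9411
newspaper: 16.3 × (4.77/3.48) = 16.3 × 1.370690 = 22.3422
detergent: 16.9 × (14.70/10.38) = 16.9 × 1.416185 = 23.9335
Index = Σ wᵢ·(p₁ᵢ/p₀ᵢ) = 17.7333 + 23.1516 + 13.3433 + 27.9411 + 22.3422 + 23.9335 = 128.4451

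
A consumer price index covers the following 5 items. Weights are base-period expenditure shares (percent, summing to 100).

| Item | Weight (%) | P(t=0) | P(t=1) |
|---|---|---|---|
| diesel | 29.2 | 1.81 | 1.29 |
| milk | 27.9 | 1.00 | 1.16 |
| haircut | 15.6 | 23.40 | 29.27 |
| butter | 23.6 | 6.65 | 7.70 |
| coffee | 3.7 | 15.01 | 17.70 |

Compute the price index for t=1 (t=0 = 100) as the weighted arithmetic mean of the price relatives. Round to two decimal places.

diesel: 29.2 × (1.29/1.81) = 29.2 × 0.712707 = 20.8110
milk: 27.9 × (1.16/1.00) = 27.9 × 1.160000 = 32.3640
haircut: 15.6 × (29.27/23.40) = 15.6 × 1.250855 = 19.5133
butter: 23.6 × (7.70/6.65) = 23.6 × 1.157895 = 27.3263
coffee: 3.7 × (17.70/15.01) = 3.7 × 1.179214 = 4.3631
Index = Σ wᵢ·(p₁ᵢ/p₀ᵢ) = 20.8110 + 32.3640 + 19.5133 + 27.3263 + 4.3631 = 104.3778

104.38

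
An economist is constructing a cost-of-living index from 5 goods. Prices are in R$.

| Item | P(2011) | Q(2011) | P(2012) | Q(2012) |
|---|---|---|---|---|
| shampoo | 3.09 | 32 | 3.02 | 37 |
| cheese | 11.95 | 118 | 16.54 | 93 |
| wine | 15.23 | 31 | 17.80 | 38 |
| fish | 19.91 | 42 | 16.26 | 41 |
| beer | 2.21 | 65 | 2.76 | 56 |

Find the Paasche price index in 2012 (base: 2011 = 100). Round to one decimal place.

Paasche price index uses current-period quantities as weights.
ΣP(2012)·Q(2012) = 3.02×37 + 16.54×93 + 17.80×38 + 16.26×41 + 2.76×56 = 111.74 + 1538.22 + 676.4 + 666.66 + 154.56 = 3147.58
ΣP(2011)·Q(2012) = 3.09×37 + 11.95×93 + 15.23×38 + 19.91×41 + 2.21×56 = 114.33 + 1111.35 + 578.74 + 816.31 + 123.76 = 2744.49
Index = 3147.58 / 2744.49 × 100 = 114.6872

114.7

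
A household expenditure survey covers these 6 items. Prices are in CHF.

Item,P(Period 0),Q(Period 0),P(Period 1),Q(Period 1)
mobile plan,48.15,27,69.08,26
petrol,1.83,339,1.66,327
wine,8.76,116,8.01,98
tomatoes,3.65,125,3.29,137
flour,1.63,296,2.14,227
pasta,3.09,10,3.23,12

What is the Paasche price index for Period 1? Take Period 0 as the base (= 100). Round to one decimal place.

Paasche price index uses current-period quantities as weights.
ΣP(Period 1)·Q(Period 1) = 69.08×26 + 1.66×327 + 8.01×98 + 3.29×137 + 2.14×227 + 3.23×12 = 1796.08 + 542.82 + 784.98 + 450.73 + 485.78 + 38.76 = 4099.15
ΣP(Period 0)·Q(Period 1) = 48.15×26 + 1.83×327 + 8.76×98 + 3.65×137 + 1.63×227 + 3.09×12 = 1251.9 + 598.41 + 858.48 + 500.05 + 370.01 + 37.08 = 3615.93
Index = 4099.15 / 3615.93 × 100 = 113.3636

113.4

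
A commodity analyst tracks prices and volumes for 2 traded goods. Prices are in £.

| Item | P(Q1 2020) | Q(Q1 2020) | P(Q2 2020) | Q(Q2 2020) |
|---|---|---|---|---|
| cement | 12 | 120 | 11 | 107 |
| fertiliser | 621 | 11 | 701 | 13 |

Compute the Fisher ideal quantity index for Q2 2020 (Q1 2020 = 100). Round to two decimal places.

113.53

Laspeyres component (base-period weights):
ΣP(Q1 2020)Q(Q2 2020) = 12×107 + 621×13 = 1284 + 8073 = 9357
ΣP(Q1 2020)Q(Q1 2020) = 12×120 + 621×11 = 1440 + 6831 = 8271
L = 9357 / 8271 × 100 = 113.1302
Paasche component (current-period weights):
ΣP(Q2 2020)Q(Q2 2020) = 11×107 + 701×13 = 1177 + 9113 = 10290
ΣP(Q2 2020)Q(Q1 2020) = 11×120 + 701×11 = 1320 + 7711 = 9031
P = 10290 / 9031 × 100 = 113.9409
Fisher = √(L × P) = √(113.1302 × 113.9409) = 113.5348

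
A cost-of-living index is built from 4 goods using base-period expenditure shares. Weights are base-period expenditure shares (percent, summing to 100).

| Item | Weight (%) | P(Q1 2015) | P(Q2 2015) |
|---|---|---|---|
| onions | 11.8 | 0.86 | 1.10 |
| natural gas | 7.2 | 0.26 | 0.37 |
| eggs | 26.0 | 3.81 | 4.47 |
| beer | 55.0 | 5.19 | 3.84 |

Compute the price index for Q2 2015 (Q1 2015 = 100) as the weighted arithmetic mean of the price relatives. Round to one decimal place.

onions: 11.8 × (1.10/0.86) = 11.8 × 1.279070 = 15.0930
natural gas: 7.2 × (0.37/0.26) = 7.2 × 1.423077 = 10.2462
eggs: 26.0 × (4.47/3.81) = 26.0 × 1.173228 = 30.5039
beer: 55.0 × (3.84/5.19) = 55.0 × 0.739884 = 40.6936
Index = Σ wᵢ·(p₁ᵢ/p₀ᵢ) = 15.0930 + 10.2462 + 30.5039 + 40.6936 = 96.5368

96.5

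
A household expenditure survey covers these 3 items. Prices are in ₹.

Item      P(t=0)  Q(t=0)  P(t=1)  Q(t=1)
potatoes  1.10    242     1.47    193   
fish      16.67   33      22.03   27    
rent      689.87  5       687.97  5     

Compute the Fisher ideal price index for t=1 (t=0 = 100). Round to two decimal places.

Laspeyres component (base-period weights):
ΣP(t=1)Q(t=0) = 1.47×242 + 22.03×33 + 687.97×5 = 355.74 + 726.99 + 3439.85 = 4522.58
ΣP(t=0)Q(t=0) = 1.10×242 + 16.67×33 + 689.87×5 = 266.2 + 550.11 + 3449.35 = 4265.66
L = 4522.58 / 4265.66 × 100 = 106.0230
Paasche component (current-period weights):
ΣP(t=1)Q(t=1) = 1.47×193 + 22.03×27 + 687.97×5 = 283.71 + 594.81 + 3439.85 = 4318.37
ΣP(t=0)Q(t=1) = 1.10×193 + 16.67×27 + 689.87×5 = 212.3 + 450.09 + 3449.35 = 4111.74
P = 4318.37 / 4111.74 × 100 = 105.0254
Fisher = √(L × P) = √(106.0230 × 105.0254) = 105.5230

105.52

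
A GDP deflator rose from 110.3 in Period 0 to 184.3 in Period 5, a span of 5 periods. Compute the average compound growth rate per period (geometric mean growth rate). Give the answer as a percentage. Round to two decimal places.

Growth factor = (184.3/110.3)^(1/5) = (1.670898)^(1/5) = 1.108128
Growth rate = 1.108128 − 1 = 0.108128 = 10.8128%

10.81%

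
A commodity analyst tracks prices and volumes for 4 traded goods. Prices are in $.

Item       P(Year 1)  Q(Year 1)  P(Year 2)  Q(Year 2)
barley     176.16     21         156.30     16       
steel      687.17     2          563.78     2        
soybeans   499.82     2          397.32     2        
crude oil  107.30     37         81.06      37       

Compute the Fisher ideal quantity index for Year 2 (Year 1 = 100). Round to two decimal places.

90.85

Laspeyres component (base-period weights):
ΣP(Year 1)Q(Year 2) = 176.16×16 + 687.17×2 + 499.82×2 + 107.30×37 = 2818.56 + 1374.34 + 999.64 + 3970.1 = 9162.64
ΣP(Year 1)Q(Year 1) = 176.16×21 + 687.17×2 + 499.82×2 + 107.30×37 = 3699.36 + 1374.34 + 999.64 + 3970.1 = 10043.44
L = 9162.64 / 10043.44 × 100 = 91.2301
Paasche component (current-period weights):
ΣP(Year 2)Q(Year 2) = 156.30×16 + 563.78×2 + 397.32×2 + 81.06×37 = 2500.8 + 1127.56 + 794.64 + 2999.22 = 7422.22
ΣP(Year 2)Q(Year 1) = 156.30×21 + 563.78×2 + 397.32×2 + 81.06×37 = 3282.3 + 1127.56 + 794.64 + 2999.22 = 8203.72
P = 7422.22 / 8203.72 × 100 = 90.4738
Fisher = √(L × P) = √(91.2301 × 90.4738) = 90.8512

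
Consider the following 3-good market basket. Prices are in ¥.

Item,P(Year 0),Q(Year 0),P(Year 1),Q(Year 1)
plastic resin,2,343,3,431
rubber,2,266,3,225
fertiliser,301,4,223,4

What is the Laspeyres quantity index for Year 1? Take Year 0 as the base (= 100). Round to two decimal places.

Laspeyres quantity index uses base-period prices as weights.
ΣP(Year 0)·Q(Year 1) = 2×431 + 2×225 + 301×4 = 862 + 450 + 1204 = 2516
ΣP(Year 0)·Q(Year 0) = 2×343 + 2×266 + 301×4 = 686 + 532 + 1204 = 2422
Index = 2516 / 2422 × 100 = 103.8811

103.88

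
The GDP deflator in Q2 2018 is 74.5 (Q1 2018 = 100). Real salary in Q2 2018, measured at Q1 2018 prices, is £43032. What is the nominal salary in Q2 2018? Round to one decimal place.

32058.8

Nominal = Real × (Index/100) = 43032 × (74.5/100)
        = 43032 × 0.745 = 32058.8400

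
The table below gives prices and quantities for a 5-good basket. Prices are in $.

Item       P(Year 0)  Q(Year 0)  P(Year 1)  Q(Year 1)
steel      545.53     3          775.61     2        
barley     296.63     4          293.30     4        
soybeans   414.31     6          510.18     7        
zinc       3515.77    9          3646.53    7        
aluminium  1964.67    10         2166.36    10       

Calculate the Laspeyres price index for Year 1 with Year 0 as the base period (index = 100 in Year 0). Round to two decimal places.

107.86

Laspeyres price index uses base-period quantities as weights.
ΣP(Year 1)·Q(Year 0) = 775.61×3 + 293.30×4 + 510.18×6 + 3646.53×9 + 2166.36×10 = 2326.83 + 1173.2 + 3061.08 + 32818.77 + 21663.6 = 61043.48
ΣP(Year 0)·Q(Year 0) = 545.53×3 + 296.63×4 + 414.31×6 + 3515.77×9 + 1964.67×10 = 1636.59 + 1186.52 + 2485.86 + 31641.93 + 19646.7 = 56597.6
Index = 61043.48 / 56597.6 × 100 = 107.8552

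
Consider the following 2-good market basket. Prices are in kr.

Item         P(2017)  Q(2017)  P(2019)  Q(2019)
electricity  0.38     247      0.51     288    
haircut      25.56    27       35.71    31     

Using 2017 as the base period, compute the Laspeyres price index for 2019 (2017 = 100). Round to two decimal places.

Laspeyres price index uses base-period quantities as weights.
ΣP(2019)·Q(2017) = 0.51×247 + 35.71×27 = 125.97 + 964.17 = 1090.14
ΣP(2017)·Q(2017) = 0.38×247 + 25.56×27 = 93.86 + 690.12 = 783.98
Index = 1090.14 / 783.98 × 100 = 139.0520

139.05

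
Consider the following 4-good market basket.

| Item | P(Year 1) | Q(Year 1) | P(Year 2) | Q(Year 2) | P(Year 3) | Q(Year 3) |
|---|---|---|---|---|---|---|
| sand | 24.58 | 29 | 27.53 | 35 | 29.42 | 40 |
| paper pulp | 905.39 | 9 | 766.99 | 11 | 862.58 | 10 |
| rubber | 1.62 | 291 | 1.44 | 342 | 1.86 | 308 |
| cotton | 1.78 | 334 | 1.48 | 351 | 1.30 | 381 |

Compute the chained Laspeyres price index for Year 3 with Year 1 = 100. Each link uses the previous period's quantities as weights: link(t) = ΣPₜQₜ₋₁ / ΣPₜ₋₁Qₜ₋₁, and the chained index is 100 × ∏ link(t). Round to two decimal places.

96.76

Link Year 1→Year 2:
ΣP(Year 2)Q(Year 1) = 27.53×29 + 766.99×9 + 1.44×291 + 1.48×334 = 798.37 + 6902.91 + 419.04 + 494.32 = 8614.64
ΣP(Year 1)Q(Year 1) = 24.58×29 + 905.39×9 + 1.62×291 + 1.78×334 = 712.82 + 8148.51 + 471.42 + 594.52 = 9927.27
link = 8614.64/9927.27 = 0.867775
Link Year 2→Year 3:
ΣP(Year 3)Q(Year 2) = 29.42×35 + 862.58×11 + 1.86×342 + 1.30×351 = 1029.7 + 9488.38 + 636.12 + 456.3 = 11610.5
ΣP(Year 2)Q(Year 2) = 27.53×35 + 766.99×11 + 1.44×342 + 1.48×351 = 963.55 + 8436.89 + 492.48 + 519.48 = 10412.4
link = 11610.5/10412.4 = 1.115065
Chained index = 100 × 0.867775 × 1.115065 = 96.7626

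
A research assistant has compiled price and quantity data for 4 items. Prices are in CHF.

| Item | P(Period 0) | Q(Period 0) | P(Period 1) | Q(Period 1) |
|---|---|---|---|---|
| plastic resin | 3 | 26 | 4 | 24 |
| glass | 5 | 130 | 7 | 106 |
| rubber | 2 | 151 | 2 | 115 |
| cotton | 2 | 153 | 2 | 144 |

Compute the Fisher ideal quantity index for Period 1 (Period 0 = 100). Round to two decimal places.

Laspeyres component (base-period weights):
ΣP(Period 0)Q(Period 1) = 3×24 + 5×106 + 2×115 + 2×144 = 72 + 530 + 230 + 288 = 1120
ΣP(Period 0)Q(Period 0) = 3×26 + 5×130 + 2×151 + 2×153 = 78 + 650 + 302 + 306 = 1336
L = 1120 / 1336 × 100 = 83.8323
Paasche component (current-period weights):
ΣP(Period 1)Q(Period 1) = 4×24 + 7×106 + 2×115 + 2×144 = 96 + 742 + 230 + 288 = 1356
ΣP(Period 1)Q(Period 0) = 4×26 + 7×130 + 2×151 + 2×153 = 104 + 910 + 302 + 306 = 1622
P = 1356 / 1622 × 100 = 83.6005
Fisher = √(L × P) = √(83.8323 × 83.6005) = 83.7163

83.72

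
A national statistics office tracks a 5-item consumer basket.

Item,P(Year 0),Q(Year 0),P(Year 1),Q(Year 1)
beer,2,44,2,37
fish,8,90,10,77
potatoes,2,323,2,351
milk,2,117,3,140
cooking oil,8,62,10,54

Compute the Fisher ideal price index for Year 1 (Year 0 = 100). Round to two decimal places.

119.19

Laspeyres component (base-period weights):
ΣP(Year 1)Q(Year 0) = 2×44 + 10×90 + 2×323 + 3×117 + 10×62 = 88 + 900 + 646 + 351 + 620 = 2605
ΣP(Year 0)Q(Year 0) = 2×44 + 8×90 + 2×323 + 2×117 + 8×62 = 88 + 720 + 646 + 234 + 496 = 2184
L = 2605 / 2184 × 100 = 119.2766
Paasche component (current-period weights):
ΣP(Year 1)Q(Year 1) = 2×37 + 10×77 + 2×351 + 3×140 + 10×54 = 74 + 770 + 702 + 420 + 540 = 2506
ΣP(Year 0)Q(Year 1) = 2×37 + 8×77 + 2×351 + 2×140 + 8×54 = 74 + 616 + 702 + 280 + 432 = 2104
P = 2506 / 2104 × 100 = 119.1065
Fisher = √(L × P) = √(119.2766 × 119.1065) = 119.1915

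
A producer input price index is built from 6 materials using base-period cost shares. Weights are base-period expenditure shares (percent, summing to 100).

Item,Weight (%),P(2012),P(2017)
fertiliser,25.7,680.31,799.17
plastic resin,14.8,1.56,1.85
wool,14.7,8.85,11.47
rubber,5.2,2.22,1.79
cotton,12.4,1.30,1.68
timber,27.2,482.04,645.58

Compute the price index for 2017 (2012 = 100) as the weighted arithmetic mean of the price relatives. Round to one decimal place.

fertiliser: 25.7 × (799.17/680.31) = 25.7 × 1.174714 = 30.1902
plastic resin: 14.8 × (1.85/1.56) = 14.8 × 1.185897 = 17.5513
wool: 14.7 × (11.47/8.85) = 14.7 × 1.296045 = 19.0519
rubber: 5.2 × (1.79/2.22) = 5.2 × 0.806306 = 4.1928
cotton: 12.4 × (1.68/1.30) = 12.4 × 1.292308 = 16.0246
timber: 27.2 × (645.58/482.04) = 27.2 × 1.339266 = 36.4280
Index = Σ wᵢ·(p₁ᵢ/p₀ᵢ) = 30.1902 + 17.5513 + 19.0519 + 4.1928 + 16.0246 + 36.4280 = 123.4388

123.4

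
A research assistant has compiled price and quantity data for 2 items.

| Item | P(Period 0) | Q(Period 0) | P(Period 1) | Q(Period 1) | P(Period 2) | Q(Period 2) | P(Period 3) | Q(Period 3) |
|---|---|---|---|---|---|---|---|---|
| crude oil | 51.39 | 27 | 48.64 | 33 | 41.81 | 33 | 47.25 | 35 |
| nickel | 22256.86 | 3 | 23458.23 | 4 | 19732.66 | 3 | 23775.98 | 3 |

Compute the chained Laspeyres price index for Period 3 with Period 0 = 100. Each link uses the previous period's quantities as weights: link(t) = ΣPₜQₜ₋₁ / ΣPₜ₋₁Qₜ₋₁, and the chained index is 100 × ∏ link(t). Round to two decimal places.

106.49

Link Period 0→Period 1:
ΣP(Period 1)Q(Period 0) = 48.64×27 + 23458.23×3 = 1313.28 + 70374.69 = 71687.97
ΣP(Period 0)Q(Period 0) = 51.39×27 + 22256.86×3 = 1387.53 + 66770.58 = 68158.11
link = 71687.97/68158.11 = 1.051789
Link Period 1→Period 2:
ΣP(Period 2)Q(Period 1) = 41.81×33 + 19732.66×4 = 1379.73 + 78930.64 = 80310.37
ΣP(Period 1)Q(Period 1) = 48.64×33 + 23458.23×4 = 1605.12 + 93832.92 = 95438.04
link = 80310.37/95438.04 = 0.841492
Link Period 2→Period 3:
ΣP(Period 3)Q(Period 2) = 47.25×33 + 23775.98×3 = 1559.25 + 71327.94 = 72887.19
ΣP(Period 2)Q(Period 2) = 41.81×33 + 19732.66×3 = 1379.73 + 59197.98 = 60577.71
link = 72887.19/60577.71 = 1.203201
Chained index = 100 × 1.051789 × 0.841492 × 1.203201 = 106.4921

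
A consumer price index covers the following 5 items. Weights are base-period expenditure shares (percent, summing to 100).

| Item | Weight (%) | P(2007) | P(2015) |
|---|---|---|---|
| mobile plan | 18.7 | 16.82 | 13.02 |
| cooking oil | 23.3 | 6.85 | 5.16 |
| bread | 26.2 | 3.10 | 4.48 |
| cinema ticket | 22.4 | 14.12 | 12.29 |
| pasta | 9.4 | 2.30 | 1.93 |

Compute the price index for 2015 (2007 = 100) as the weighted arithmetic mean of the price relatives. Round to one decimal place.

mobile plan: 18.7 × (13.02/16.82) = 18.7 × 0.774078 = 14.4753
cooking oil: 23.3 × (5.16/6.85) = 23.3 × 0.753285 = 17.5515
bread: 26.2 × (4.48/3.10) = 26.2 × 1.445161 = 37.8632
cinema ticket: 22.4 × (12.29/14.12) = 22.4 × 0.870397 = 19.4969
pasta: 9.4 × (1.93/2.30) = 9.4 × 0.839130 = 7.8878
Index = Σ wᵢ·(p₁ᵢ/p₀ᵢ) = 14.4753 + 17.5515 + 37.8632 + 19.4969 + 7.8878 = 97.2747

97.3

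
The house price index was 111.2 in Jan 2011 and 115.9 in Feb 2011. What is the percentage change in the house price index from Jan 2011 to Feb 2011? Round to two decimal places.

4.23%

Change = (115.9 − 111.2) / 111.2 × 100
       = 4.7 / 111.2 × 100 = 4.2266%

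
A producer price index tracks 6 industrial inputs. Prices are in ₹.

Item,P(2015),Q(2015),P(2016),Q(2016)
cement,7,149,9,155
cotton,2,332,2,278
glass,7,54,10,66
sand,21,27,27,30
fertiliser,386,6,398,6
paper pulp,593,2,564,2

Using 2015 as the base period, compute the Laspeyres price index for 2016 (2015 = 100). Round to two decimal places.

Laspeyres price index uses base-period quantities as weights.
ΣP(2016)·Q(2015) = 9×149 + 2×332 + 10×54 + 27×27 + 398×6 + 564×2 = 1341 + 664 + 540 + 729 + 2388 + 1128 = 6790
ΣP(2015)·Q(2015) = 7×149 + 2×332 + 7×54 + 21×27 + 386×6 + 593×2 = 1043 + 664 + 378 + 567 + 2316 + 1186 = 6154
Index = 6790 / 6154 × 100 = 110.3347

110.33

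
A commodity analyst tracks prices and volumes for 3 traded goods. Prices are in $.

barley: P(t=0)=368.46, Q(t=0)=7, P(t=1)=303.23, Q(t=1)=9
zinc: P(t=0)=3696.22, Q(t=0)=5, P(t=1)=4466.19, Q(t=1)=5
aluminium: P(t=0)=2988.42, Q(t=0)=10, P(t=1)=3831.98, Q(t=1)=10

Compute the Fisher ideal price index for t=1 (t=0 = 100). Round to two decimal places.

122.93

Laspeyres component (base-period weights):
ΣP(t=1)Q(t=0) = 303.23×7 + 4466.19×5 + 3831.98×10 = 2122.61 + 22330.95 + 38319.8 = 62773.36
ΣP(t=0)Q(t=0) = 368.46×7 + 3696.22×5 + 2988.42×10 = 2579.22 + 18481.1 + 29884.2 = 50944.52
L = 62773.36 / 50944.52 × 100 = 123.2191
Paasche component (current-period weights):
ΣP(t=1)Q(t=1) = 303.23×9 + 4466.19×5 + 3831.98×10 = 2729.07 + 22330.95 + 38319.8 = 63379.82
ΣP(t=0)Q(t=1) = 368.46×9 + 3696.22×5 + 2988.42×10 = 3316.14 + 18481.1 + 29884.2 = 51681.44
P = 63379.82 / 51681.44 × 100 = 122.6356
Fisher = √(L × P) = √(123.2191 × 122.6356) = 122.9270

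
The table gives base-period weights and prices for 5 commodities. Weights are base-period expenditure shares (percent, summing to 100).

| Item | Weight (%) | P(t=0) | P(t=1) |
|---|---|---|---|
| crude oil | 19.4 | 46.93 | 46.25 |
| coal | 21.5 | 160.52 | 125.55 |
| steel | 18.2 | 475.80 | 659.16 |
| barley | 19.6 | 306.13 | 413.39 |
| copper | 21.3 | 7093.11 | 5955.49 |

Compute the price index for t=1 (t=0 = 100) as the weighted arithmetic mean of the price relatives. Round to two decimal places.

105.50

crude oil: 19.4 × (46.25/46.93) = 19.4 × 0.985510 = 19.1189
coal: 21.5 × (125.55/160.52) = 21.5 × 0.782146 = 16.8161
steel: 18.2 × (659.16/475.80) = 18.2 × 1.385372 = 25.2138
barley: 19.6 × (413.39/306.13) = 19.6 × 1.350374 = 26.4673
copper: 21.3 × (5955.49/7093.11) = 21.3 × 0.839616 = 17.8838
Index = Σ wᵢ·(p₁ᵢ/p₀ᵢ) = 19.1189 + 16.8161 + 25.2138 + 26.4673 + 17.8838 = 105.5000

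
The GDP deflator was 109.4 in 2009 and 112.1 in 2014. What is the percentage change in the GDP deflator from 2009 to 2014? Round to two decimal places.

Change = (112.1 − 109.4) / 109.4 × 100
       = 2.7 / 109.4 × 100 = 2.4680%

2.47%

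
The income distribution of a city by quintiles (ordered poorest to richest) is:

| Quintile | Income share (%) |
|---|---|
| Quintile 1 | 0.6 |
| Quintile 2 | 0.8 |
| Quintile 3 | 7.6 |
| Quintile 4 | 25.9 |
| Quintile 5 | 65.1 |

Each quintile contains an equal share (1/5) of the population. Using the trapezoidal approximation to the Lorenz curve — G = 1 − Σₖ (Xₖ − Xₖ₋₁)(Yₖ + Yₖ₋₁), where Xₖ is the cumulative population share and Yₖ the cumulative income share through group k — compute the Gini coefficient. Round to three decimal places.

0.616

Cumulative income shares Yₖ: 0.0060, 0.0140, 0.0900, 0.3490, 1.0000
Σ (Xₖ−Xₖ₋₁)(Yₖ+Yₖ₋₁) = (1/5)(0.0060+0.0000) + (1/5)(0.0140+0.0060) + (1/5)(0.0900+0.0140) + (1/5)(0.3490+0.0900) + (1/5)(1.0000+0.3490)
  = 0.0012 + 0.0040 + 0.0208 + 0.0878 + 0.2698 = 0.3836
G = 1 − 0.3836 = 0.6164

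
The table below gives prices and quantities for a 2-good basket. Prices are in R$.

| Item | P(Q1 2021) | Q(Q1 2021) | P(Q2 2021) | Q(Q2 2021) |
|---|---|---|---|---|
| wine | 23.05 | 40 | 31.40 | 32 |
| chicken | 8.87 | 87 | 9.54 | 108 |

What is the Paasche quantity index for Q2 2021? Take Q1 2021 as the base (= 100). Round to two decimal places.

Paasche quantity index uses current-period prices as weights.
ΣP(Q2 2021)·Q(Q2 2021) = 31.40×32 + 9.54×108 = 1004.8 + 1030.32 = 2035.12
ΣP(Q2 2021)·Q(Q1 2021) = 31.40×40 + 9.54×87 = 1256 + 829.98 = 2085.98
Index = 2035.12 / 2085.98 × 100 = 97.5618

97.56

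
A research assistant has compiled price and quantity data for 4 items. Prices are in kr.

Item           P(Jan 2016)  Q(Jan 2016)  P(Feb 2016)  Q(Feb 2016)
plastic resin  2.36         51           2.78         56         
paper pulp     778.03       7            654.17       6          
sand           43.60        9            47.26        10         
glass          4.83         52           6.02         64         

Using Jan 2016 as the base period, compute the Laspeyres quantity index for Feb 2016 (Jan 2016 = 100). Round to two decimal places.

Laspeyres quantity index uses base-period prices as weights.
ΣP(Jan 2016)·Q(Feb 2016) = 2.36×56 + 778.03×6 + 43.60×10 + 4.83×64 = 132.16 + 4668.18 + 436 + 309.12 = 5545.46
ΣP(Jan 2016)·Q(Jan 2016) = 2.36×51 + 778.03×7 + 43.60×9 + 4.83×52 = 120.36 + 5446.21 + 392.4 + 251.16 = 6210.13
Index = 5545.46 / 6210.13 × 100 = 89.2970

89.30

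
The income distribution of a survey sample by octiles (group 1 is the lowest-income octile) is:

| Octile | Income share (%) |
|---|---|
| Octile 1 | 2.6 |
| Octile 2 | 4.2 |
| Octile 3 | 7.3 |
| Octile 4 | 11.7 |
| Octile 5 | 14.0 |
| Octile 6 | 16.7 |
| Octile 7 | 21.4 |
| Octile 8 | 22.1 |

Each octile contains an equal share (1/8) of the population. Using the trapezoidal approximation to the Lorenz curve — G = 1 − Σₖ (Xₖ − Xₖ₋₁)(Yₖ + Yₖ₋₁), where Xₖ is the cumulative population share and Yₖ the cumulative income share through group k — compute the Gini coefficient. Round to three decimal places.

Cumulative income shares Yₖ: 0.0260, 0.0680, 0.1410, 0.2580, 0.3980, 0.5650, 0.7790, 1.0000
Σ (Xₖ−Xₖ₋₁)(Yₖ+Yₖ₋₁) = (1/8)(0.0260+0.0000) + (1/8)(0.0680+0.0260) + (1/8)(0.1410+0.0680) + (1/8)(0.2580+0.1410) + (1/8)(0.3980+0.2580) + (1/8)(0.5650+0.3980) + (1/8)(0.7790+0.5650) + (1/8)(1.0000+0.7790)
  = 0.0033 + 0.0118 + 0.0261 + 0.0499 + 0.0820 + 0.1204 + 0.1680 + 0.2224 = 0.6837
G = 1 − 0.6837 = 0.3163

0.316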